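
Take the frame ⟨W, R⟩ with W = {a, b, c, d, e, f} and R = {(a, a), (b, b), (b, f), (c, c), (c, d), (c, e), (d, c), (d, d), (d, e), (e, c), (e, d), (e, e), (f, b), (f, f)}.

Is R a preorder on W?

Yes

Reflexive: yes — every world is R-related to itself.
Transitive: yes — every two-step R-path is closed by a direct edge.
So R is a preorder.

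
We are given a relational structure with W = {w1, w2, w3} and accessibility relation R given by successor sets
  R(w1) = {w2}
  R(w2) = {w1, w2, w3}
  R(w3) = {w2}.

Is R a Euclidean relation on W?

Euclidean: no — w2 R w1 and w2 R w3, but not w1 R w3.

No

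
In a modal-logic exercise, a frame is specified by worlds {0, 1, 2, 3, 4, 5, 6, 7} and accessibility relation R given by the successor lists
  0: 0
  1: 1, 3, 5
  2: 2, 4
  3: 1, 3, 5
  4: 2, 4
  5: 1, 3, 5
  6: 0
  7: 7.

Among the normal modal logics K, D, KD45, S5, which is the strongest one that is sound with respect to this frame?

Serial (axiom D): yes — every world has a successor (e.g. 0 R 0).
Euclidean (axiom 5): yes — any two successors of a common world are R-related.
Transitive (axiom 4): yes — every two-step R-path is closed by a direct edge.
Reflexive (axiom T): no — 6 is not related to itself.
So F validates K, D, KD45; S5 would additionally require R to be reflexive. The strongest is KD45.

KD45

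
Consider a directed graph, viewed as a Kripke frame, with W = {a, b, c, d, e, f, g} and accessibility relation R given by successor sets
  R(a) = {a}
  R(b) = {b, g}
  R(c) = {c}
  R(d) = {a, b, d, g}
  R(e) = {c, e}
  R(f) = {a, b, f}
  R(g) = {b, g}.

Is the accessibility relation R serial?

Yes

Serial: yes — every world has a successor (e.g. a R a).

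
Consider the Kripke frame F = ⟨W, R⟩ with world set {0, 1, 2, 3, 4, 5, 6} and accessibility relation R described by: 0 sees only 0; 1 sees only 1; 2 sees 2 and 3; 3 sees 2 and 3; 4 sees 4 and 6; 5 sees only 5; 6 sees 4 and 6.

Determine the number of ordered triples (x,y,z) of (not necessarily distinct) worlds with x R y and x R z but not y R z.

R is Euclidean; there are no such tuples.

0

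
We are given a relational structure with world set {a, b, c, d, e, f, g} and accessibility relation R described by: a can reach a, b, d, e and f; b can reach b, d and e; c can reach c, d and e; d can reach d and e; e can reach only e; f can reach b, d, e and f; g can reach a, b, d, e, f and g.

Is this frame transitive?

Transitive: yes — every two-step R-path is closed by a direct edge.

Yes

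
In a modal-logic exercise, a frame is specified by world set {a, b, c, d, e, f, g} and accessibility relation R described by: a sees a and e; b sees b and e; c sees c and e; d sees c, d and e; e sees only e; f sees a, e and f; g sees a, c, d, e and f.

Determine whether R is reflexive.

No

Reflexive: no — g is not related to itself.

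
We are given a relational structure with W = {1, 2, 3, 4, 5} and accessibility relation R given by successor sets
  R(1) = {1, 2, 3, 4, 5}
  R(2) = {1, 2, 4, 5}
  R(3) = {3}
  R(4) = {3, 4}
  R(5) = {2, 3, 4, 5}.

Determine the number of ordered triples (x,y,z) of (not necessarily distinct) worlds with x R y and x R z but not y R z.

20

Enumerating: (1,2,3), (1,3,1), (1,3,2), (1,3,4), (1,3,5), (1,4,1), (1,4,2), (1,4,5), (1,5,1), (2,4,1), (2,4,2), (2,4,5), … and 8 more.
Total: 20.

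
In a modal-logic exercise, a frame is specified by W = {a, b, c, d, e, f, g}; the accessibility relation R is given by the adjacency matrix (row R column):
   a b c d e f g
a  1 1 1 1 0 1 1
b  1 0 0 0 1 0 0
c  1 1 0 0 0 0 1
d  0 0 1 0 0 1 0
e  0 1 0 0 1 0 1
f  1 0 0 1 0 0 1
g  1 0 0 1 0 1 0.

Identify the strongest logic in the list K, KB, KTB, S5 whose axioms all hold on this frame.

K

Symmetric (axiom B): no — a R d but not d R a.
Reflexive (axiom T): no — b is not related to itself.
Euclidean (axiom 5): no — a R b and a R c, but not b R c.
So F validates K; KB would additionally require R to be symmetric. The strongest is K.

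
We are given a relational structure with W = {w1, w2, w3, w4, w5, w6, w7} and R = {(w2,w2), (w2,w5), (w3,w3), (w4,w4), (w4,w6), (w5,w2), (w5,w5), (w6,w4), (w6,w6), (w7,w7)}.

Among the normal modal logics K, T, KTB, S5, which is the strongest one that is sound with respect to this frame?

K

Reflexive (axiom T): no — w1 is not related to itself.
Symmetric (axiom B): yes — every pair in R has its reverse in R.
Euclidean (axiom 5): yes — any two successors of a common world are R-related.
So F validates K; T would additionally require R to be reflexive. The strongest is K.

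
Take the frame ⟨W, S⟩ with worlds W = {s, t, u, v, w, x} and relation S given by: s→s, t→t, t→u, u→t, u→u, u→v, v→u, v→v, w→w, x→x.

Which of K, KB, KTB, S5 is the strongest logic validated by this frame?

KTB

Symmetric (axiom B): yes — every pair in S has its reverse in S.
Reflexive (axiom T): yes — every world is S-related to itself.
Euclidean (axiom 5): no — u S t and u S v, but not t S v.
So F validates K, KB, KTB; S5 would additionally require S to be Euclidean. The strongest is KTB.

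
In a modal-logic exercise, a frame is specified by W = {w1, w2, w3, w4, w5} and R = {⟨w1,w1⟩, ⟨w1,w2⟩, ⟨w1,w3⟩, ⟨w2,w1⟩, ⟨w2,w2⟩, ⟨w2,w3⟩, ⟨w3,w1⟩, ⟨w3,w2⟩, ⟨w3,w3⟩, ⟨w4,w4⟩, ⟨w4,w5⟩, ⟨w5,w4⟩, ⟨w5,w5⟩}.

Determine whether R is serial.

Serial: yes — every world has a successor (e.g. w1 R w1).

Yes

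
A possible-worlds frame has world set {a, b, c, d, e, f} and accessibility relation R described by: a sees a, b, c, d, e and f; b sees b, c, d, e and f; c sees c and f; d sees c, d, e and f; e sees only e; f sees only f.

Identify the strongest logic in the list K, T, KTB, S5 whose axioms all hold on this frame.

Reflexive (axiom T): yes — every world is R-related to itself.
Symmetric (axiom B): no — a R b but not b R a.
Euclidean (axiom 5): no — a R c and a R b, but not c R b.
So F validates K, T; KTB would additionally require R to be symmetric. The strongest is T.

T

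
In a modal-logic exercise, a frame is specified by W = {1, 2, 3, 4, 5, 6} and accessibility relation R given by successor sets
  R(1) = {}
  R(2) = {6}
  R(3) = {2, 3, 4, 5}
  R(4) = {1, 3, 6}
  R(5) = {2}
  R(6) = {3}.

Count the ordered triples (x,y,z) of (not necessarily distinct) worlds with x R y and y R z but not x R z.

11

Enumerating: (2,6,3), (3,2,6), (3,4,1), (3,4,6), (4,3,2), (4,3,4), (4,3,5), (5,2,6), (6,3,2), (6,3,4), (6,3,5).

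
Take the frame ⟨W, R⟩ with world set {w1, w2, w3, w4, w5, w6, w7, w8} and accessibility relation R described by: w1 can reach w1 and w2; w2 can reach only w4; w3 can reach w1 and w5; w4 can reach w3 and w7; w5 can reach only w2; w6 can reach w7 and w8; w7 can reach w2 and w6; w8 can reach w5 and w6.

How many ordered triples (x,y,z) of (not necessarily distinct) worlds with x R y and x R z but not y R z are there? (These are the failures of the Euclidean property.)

Enumerating: (w1,w2,w1), (w1,w2,w2), (w2,w4,w4), (w3,w1,w5), (w3,w5,w1), (w3,w5,w5), (w4,w3,w3), (w4,w3,w7), (w4,w7,w3), (w4,w7,w7), (w5,w2,w2), (w6,w7,w7), … and 11 more.
Total: 23.

23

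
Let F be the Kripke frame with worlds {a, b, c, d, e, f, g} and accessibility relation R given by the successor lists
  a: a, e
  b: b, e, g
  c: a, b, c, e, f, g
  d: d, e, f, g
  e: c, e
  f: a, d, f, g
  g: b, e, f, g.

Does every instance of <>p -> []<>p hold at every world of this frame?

No

Axiom 5 corresponds to the accessibility relation being Euclidean.
Euclidean: no — b R e and b R g, but not e R g.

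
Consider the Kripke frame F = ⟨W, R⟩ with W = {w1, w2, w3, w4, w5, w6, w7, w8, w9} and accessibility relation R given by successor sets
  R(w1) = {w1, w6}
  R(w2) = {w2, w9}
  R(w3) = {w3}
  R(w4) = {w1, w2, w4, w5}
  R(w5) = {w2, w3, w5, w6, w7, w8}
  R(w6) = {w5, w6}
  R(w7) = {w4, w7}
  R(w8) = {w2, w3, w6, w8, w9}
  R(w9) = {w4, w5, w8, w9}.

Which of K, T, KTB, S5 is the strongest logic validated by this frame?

Reflexive (axiom T): yes — every world is R-related to itself.
Symmetric (axiom B): no — w1 R w6 but not w6 R w1.
Euclidean (axiom 5): no — w4 R w1 and w4 R w2, but not w1 R w2.
So F validates K, T; KTB would additionally require R to be symmetric. The strongest is T.

T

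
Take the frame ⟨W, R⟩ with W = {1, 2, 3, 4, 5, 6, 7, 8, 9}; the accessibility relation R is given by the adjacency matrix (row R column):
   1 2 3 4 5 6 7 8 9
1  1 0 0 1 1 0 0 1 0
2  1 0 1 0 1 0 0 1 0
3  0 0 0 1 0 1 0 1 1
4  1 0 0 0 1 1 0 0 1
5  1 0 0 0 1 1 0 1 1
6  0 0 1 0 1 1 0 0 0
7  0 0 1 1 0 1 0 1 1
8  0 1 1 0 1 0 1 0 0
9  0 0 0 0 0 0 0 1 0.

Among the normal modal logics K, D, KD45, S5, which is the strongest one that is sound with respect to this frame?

Serial (axiom D): yes — every world has a successor (e.g. 1 R 1).
Euclidean (axiom 5): no — 1 R 4 and 1 R 8, but not 4 R 8.
Transitive (axiom 4): no — 1 R 4 and 4 R 6, but not 1 R 6.
Reflexive (axiom T): no — 2 is not related to itself.
So F validates K, D; KD45 would additionally require R to be Euclidean and transitive. The strongest is D.

D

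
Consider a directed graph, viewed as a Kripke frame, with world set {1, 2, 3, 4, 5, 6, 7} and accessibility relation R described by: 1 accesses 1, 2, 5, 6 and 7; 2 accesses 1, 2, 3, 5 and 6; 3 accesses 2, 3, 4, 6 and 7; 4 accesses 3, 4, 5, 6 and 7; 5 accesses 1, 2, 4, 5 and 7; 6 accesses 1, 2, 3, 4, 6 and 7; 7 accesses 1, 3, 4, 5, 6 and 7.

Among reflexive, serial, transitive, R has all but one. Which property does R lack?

transitive

Reflexive: yes — every world is R-related to itself.
Serial: yes — every world has a successor (e.g. 1 R 1).
Transitive: no — 1 R 2 and 2 R 3, but not 1 R 3.
Only transitive fails.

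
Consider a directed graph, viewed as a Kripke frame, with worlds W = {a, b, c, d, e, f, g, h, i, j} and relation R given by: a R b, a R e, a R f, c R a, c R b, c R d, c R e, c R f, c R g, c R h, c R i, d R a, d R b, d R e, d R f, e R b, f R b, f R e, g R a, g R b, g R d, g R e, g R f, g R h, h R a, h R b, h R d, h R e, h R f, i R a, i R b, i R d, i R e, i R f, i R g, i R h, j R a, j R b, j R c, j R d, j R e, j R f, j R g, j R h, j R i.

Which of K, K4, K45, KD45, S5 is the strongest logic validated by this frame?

Transitive (axiom 4): yes — every two-step R-path is closed by a direct edge.
Euclidean (axiom 5): no — a R b and a R e, but not b R e.
Serial (axiom D): no — b has no R-successor.
Reflexive (axiom T): no — a is not related to itself.
So F validates K, K4; K45 would additionally require R to be Euclidean. The strongest is K4.

K4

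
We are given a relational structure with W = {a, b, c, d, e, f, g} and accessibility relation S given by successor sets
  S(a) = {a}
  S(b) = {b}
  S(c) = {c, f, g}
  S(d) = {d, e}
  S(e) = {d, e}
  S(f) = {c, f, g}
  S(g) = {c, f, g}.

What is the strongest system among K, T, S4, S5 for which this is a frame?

Reflexive (axiom T): yes — every world is S-related to itself.
Transitive (axiom 4): yes — every two-step S-path is closed by a direct edge.
Euclidean (axiom 5): yes — any two successors of a common world are S-related.
So F validates K, T, S4, S5. The strongest is S5.

S5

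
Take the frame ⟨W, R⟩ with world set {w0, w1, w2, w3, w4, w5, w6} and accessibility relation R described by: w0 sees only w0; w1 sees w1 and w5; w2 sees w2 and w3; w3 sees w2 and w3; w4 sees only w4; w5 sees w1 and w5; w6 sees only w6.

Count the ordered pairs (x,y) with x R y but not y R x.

0

R is symmetric; there are no such tuples.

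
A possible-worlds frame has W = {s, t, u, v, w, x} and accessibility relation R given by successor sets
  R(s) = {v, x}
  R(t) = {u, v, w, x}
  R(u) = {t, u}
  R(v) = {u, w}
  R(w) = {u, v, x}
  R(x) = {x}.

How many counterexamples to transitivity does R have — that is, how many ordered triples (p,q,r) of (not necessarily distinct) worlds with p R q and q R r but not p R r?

Enumerating: (s,v,u), (s,v,w), (t,u,t), (u,t,v), (u,t,w), (u,t,x), (v,u,t), (v,w,v), (v,w,x), (w,u,t), (w,v,w).

11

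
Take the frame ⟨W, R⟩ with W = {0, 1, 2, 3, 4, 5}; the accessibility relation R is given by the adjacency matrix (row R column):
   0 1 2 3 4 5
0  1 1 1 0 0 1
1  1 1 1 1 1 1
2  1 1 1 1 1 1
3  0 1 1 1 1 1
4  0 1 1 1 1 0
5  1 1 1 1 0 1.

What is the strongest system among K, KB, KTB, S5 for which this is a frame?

Symmetric (axiom B): yes — every pair in R has its reverse in R.
Reflexive (axiom T): yes — every world is R-related to itself.
Euclidean (axiom 5): no — 1 R 0 and 1 R 3, but not 0 R 3.
So F validates K, KB, KTB; S5 would additionally require R to be Euclidean. The strongest is KTB.

KTB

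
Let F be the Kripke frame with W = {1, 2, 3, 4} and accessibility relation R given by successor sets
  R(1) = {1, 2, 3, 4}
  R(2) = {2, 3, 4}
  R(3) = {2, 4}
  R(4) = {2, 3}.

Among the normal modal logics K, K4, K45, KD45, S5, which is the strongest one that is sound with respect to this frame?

K

Transitive (axiom 4): no — 3 R 2 and 2 R 3, but not 3 R 3.
Euclidean (axiom 5): no — 1 R 2 and 1 R 1, but not 2 R 1.
Serial (axiom D): yes — every world has a successor (e.g. 1 R 1).
Reflexive (axiom T): no — 3 is not related to itself.
So F validates K; K4 would additionally require R to be transitive. The strongest is K.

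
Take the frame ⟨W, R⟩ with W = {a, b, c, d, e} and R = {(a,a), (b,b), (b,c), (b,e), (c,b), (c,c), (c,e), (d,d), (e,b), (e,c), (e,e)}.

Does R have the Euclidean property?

Euclidean: yes — any two successors of a common world are R-related.

Yes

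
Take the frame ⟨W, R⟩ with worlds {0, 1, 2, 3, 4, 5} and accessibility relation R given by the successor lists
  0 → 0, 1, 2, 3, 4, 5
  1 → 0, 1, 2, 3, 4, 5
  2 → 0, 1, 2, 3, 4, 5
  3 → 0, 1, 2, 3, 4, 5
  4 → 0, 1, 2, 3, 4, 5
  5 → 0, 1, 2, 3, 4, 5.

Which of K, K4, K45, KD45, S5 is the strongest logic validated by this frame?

S5

Transitive (axiom 4): yes — every two-step R-path is closed by a direct edge.
Euclidean (axiom 5): yes — any two successors of a common world are R-related.
Serial (axiom D): yes — every world has a successor (e.g. 0 R 0).
Reflexive (axiom T): yes — every world is R-related to itself.
So F validates K, K4, K45, KD45, S5. The strongest is S5.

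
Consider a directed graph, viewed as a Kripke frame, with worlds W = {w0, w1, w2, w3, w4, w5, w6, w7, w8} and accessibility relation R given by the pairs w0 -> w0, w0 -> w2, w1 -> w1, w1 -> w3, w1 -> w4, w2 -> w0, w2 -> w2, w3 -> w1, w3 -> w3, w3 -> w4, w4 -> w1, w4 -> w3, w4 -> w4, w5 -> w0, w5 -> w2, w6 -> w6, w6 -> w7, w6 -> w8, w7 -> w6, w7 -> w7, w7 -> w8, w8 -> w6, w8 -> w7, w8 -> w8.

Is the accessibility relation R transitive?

Yes

Transitive: yes — every two-step R-path is closed by a direct edge.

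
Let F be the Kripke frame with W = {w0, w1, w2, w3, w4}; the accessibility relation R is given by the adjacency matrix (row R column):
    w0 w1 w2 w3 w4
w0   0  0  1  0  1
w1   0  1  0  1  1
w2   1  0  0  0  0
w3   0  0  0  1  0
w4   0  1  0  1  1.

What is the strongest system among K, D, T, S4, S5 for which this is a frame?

D

Serial (axiom D): yes — every world has a successor (e.g. w0 R w2).
Reflexive (axiom T): no — w0 is not related to itself.
Transitive (axiom 4): no — w0 R w4 and w4 R w1, but not w0 R w1.
Euclidean (axiom 5): no — w0 R w2 and w0 R w4, but not w2 R w4.
So F validates K, D; T would additionally require R to be reflexive. The strongest is D.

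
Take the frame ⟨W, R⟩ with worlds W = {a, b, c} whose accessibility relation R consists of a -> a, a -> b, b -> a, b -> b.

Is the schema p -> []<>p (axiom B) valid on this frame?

Yes

Axiom B corresponds to the accessibility relation being symmetric.
Symmetric: yes — every pair in R has its reverse in R.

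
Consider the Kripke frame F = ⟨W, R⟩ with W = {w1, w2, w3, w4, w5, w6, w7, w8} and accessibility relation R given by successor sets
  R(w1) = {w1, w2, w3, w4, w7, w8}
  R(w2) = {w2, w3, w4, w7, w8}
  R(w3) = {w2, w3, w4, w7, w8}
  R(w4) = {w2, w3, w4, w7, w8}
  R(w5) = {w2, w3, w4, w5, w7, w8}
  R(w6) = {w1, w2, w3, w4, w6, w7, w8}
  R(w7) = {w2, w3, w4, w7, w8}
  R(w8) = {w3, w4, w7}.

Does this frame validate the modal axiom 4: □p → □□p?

No

Axiom 4 corresponds to the accessibility relation being transitive.
Transitive: no — w8 R w3 and w3 R w2, but not w8 R w2.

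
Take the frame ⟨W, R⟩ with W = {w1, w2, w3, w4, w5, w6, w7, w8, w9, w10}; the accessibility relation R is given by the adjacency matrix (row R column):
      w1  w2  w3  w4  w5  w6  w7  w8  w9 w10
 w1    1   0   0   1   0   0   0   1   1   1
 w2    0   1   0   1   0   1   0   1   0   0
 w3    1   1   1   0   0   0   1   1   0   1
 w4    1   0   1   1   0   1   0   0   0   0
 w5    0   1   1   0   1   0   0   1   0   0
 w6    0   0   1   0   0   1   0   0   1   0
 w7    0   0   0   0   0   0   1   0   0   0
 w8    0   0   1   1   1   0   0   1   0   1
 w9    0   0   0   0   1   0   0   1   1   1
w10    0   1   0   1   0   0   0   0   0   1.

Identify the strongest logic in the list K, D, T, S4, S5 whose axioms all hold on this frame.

Serial (axiom D): yes — every world has a successor (e.g. w1 R w1).
Reflexive (axiom T): yes — every world is R-related to itself.
Transitive (axiom 4): no — w1 R w10 and w10 R w2, but not w1 R w2.
Euclidean (axiom 5): no — w1 R w10 and w1 R w8, but not w10 R w8.
So F validates K, D, T; S4 would additionally require R to be transitive. The strongest is T.

T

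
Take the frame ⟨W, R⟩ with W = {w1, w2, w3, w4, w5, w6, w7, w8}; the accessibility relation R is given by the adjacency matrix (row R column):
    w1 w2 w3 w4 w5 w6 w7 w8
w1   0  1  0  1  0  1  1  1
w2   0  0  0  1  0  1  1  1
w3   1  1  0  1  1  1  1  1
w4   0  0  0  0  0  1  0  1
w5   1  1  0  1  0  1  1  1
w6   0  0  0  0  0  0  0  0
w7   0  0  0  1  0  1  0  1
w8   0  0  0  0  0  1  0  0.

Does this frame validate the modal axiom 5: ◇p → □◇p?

No

The schema 5 characterises exactly the Euclidean frames.
Euclidean: no — w1 R w4 and w1 R w2, but not w4 R w2.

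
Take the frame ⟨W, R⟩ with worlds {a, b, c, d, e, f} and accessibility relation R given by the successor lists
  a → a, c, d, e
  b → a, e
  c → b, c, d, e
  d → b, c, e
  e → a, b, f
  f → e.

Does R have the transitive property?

Transitive: no — a R c and c R b, but not a R b.

No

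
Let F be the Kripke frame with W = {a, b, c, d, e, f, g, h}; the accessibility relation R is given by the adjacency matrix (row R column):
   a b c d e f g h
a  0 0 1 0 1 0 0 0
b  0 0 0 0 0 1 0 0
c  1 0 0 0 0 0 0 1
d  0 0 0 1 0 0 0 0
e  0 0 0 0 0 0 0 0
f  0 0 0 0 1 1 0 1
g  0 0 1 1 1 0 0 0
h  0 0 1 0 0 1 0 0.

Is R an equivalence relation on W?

Reflexive: no — a is not related to itself.
Symmetric: no — a R e but not e R a.
Transitive: no — a R c and c R h, but not a R h.
So R is not an equivalence relation.

No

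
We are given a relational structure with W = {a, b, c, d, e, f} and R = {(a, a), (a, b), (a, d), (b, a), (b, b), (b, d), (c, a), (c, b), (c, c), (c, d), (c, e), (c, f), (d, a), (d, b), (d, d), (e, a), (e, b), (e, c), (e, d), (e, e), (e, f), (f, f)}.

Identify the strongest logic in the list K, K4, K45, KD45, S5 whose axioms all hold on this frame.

Transitive (axiom 4): yes — every two-step R-path is closed by a direct edge.
Euclidean (axiom 5): no — c R a and c R e, but not a R e.
Serial (axiom D): yes — every world has a successor (e.g. a R a).
Reflexive (axiom T): yes — every world is R-related to itself.
So F validates K, K4; K45 would additionally require R to be Euclidean. The strongest is K4.

K4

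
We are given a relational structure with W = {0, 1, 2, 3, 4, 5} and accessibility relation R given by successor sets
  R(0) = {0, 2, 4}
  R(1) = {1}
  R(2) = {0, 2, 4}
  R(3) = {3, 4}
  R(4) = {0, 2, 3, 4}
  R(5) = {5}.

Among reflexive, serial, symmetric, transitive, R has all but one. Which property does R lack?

Reflexive: yes — every world is R-related to itself.
Serial: yes — every world has a successor (e.g. 0 R 0).
Symmetric: yes — every pair in R has its reverse in R.
Transitive: no — 0 R 4 and 4 R 3, but not 0 R 3.
Only transitive fails.

transitive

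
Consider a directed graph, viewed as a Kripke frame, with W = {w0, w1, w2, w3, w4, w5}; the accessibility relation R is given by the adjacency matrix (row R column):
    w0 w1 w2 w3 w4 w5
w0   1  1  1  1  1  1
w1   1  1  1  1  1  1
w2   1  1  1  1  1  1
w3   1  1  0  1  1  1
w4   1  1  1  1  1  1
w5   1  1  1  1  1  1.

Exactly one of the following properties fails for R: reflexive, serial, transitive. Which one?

Reflexive: yes — every world is R-related to itself.
Serial: yes — every world has a successor (e.g. w0 R w0).
Transitive: no — w3 R w0 and w0 R w2, but not w3 R w2.
Only transitive fails.

transitive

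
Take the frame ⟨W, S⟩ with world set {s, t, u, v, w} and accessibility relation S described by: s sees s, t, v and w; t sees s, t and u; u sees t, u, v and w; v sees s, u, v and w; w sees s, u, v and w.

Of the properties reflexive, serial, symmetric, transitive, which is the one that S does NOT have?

transitive

Reflexive: yes — every world is S-related to itself.
Serial: yes — every world has a successor (e.g. s S s).
Symmetric: yes — every pair in S has its reverse in S.
Transitive: no — s S t and t S u, but not s S u.
Only transitive fails.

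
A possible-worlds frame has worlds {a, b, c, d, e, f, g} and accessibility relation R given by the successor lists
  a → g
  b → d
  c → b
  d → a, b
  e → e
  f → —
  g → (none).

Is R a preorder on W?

Reflexive: no — a is not related to itself.
Transitive: no — b R d and d R a, but not b R a.
So R is not a preorder.

No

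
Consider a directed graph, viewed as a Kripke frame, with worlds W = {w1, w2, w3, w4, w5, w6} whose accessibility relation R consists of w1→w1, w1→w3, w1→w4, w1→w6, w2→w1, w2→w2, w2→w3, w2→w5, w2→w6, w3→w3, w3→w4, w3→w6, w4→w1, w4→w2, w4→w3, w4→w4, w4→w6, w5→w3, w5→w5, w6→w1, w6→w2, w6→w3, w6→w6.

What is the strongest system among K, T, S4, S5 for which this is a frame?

T

Reflexive (axiom T): yes — every world is R-related to itself.
Transitive (axiom 4): no — w1 R w4 and w4 R w2, but not w1 R w2.
Euclidean (axiom 5): no — w1 R w6 and w1 R w4, but not w6 R w4.
So F validates K, T; S4 would additionally require R to be transitive. The strongest is T.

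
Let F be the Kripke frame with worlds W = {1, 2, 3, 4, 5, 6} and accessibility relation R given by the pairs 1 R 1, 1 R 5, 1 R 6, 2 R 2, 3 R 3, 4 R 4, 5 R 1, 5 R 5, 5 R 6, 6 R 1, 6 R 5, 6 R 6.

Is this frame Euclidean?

Euclidean: yes — any two successors of a common world are R-related.

Yes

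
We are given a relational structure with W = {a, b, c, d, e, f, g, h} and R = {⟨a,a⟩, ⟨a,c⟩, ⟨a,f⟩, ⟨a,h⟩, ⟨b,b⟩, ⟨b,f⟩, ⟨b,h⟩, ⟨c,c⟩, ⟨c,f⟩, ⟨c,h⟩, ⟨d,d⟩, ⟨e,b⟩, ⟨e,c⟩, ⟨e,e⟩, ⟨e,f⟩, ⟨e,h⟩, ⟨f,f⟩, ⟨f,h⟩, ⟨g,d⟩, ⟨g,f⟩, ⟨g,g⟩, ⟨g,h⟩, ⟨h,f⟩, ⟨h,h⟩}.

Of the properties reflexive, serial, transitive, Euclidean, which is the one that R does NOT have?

Reflexive: yes — every world is R-related to itself.
Serial: yes — every world has a successor (e.g. a R a).
Transitive: yes — every two-step R-path is closed by a direct edge.
Euclidean: no — a R f and a R c, but not f R c.
Only Euclidean fails.

Euclidean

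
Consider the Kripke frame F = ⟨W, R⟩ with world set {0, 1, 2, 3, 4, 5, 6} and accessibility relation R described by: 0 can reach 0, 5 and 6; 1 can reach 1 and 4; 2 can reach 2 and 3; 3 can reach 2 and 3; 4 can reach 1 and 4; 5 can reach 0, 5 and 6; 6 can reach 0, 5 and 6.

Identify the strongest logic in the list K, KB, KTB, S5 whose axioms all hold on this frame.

Symmetric (axiom B): yes — every pair in R has its reverse in R.
Reflexive (axiom T): yes — every world is R-related to itself.
Euclidean (axiom 5): yes — any two successors of a common world are R-related.
So F validates K, KB, KTB, S5. The strongest is S5.

S5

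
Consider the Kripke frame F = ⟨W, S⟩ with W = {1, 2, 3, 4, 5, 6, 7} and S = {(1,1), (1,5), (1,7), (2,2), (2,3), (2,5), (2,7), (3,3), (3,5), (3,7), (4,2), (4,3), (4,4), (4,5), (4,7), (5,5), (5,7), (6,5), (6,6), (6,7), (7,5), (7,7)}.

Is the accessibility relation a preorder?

Yes

Reflexive: yes — every world is S-related to itself.
Transitive: yes — every two-step S-path is closed by a direct edge.
So S is a preorder.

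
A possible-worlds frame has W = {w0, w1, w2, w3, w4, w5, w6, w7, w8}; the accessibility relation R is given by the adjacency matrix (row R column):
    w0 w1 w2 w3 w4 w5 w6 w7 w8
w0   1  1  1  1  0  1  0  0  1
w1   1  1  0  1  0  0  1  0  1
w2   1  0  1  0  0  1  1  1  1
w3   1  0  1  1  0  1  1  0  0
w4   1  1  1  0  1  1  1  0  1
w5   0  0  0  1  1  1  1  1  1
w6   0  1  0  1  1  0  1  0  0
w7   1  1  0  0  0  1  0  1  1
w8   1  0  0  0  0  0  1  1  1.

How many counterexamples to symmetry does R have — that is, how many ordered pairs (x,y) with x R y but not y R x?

17

Enumerating: (w0,w5), (w1,w3), (w1,w8), (w2,w5), (w2,w6), (w2,w7), (w2,w8), (w3,w2), (w4,w0), (w4,w1), (w4,w2), (w4,w8), (w5,w6), (w5,w8), (w7,w0), (w7,w1), (w8,w6).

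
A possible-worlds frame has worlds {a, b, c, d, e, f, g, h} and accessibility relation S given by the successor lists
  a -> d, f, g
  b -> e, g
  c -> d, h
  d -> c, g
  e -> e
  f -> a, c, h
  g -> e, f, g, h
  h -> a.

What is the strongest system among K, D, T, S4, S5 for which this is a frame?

Serial (axiom D): yes — every world has a successor (e.g. a S d).
Reflexive (axiom T): no — a is not related to itself.
Transitive (axiom 4): no — a S d and d S c, but not a S c.
Euclidean (axiom 5): no — a S d and a S f, but not d S f.
So F validates K, D; T would additionally require S to be reflexive. The strongest is D.

D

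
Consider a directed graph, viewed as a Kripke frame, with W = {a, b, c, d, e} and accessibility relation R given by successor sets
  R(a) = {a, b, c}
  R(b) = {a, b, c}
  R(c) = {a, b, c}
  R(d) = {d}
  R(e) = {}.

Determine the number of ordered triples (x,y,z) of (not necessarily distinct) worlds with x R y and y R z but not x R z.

R is transitive; there are no such tuples.

0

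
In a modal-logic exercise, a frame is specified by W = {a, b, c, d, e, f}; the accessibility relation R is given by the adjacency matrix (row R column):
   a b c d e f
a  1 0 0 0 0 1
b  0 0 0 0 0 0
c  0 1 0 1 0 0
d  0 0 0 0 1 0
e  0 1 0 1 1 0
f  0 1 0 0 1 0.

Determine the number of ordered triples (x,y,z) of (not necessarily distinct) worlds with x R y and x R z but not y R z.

13

Enumerating: (a,f,a), (a,f,f), (c,b,b), (c,b,d), (c,d,b), (c,d,d), (e,b,b), (e,b,d), (e,b,e), (e,d,b), (e,d,d), (f,b,b), (f,b,e).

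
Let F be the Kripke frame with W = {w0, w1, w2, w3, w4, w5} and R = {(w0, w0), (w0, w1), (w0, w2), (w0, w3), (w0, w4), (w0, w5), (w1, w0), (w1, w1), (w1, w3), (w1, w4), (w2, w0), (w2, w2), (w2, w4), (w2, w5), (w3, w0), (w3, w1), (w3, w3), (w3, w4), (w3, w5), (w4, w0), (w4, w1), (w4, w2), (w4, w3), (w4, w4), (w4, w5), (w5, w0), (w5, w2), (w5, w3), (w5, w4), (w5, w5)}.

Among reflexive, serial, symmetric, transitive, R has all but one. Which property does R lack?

transitive

Reflexive: yes — every world is R-related to itself.
Serial: yes — every world has a successor (e.g. w0 R w0).
Symmetric: yes — every pair in R has its reverse in R.
Transitive: no — w1 R w0 and w0 R w2, but not w1 R w2.
Only transitive fails.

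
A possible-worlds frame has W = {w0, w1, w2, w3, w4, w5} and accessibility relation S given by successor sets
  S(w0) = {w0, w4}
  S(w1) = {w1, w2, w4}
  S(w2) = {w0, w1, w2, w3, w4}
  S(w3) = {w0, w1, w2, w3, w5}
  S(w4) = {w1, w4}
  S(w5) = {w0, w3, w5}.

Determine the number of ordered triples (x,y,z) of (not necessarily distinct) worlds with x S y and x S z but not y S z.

Enumerating: (w0,w4,w0), (w1,w4,w2), (w2,w0,w1), (w2,w0,w2), (w2,w0,w3), (w2,w1,w0), (w2,w1,w3), (w2,w3,w4), (w2,w4,w0), (w2,w4,w2), (w2,w4,w3), (w3,w0,w1), … and 11 more.
Total: 23.

23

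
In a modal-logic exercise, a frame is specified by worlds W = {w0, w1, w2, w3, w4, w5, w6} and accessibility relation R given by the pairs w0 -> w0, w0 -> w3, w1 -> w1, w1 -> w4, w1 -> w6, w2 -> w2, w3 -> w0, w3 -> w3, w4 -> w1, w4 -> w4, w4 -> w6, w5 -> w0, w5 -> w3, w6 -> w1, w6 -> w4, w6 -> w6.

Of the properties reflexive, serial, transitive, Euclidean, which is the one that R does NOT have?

reflexive

Reflexive: no — w5 is not related to itself.
Serial: yes — every world has a successor (e.g. w0 R w0).
Transitive: yes — every two-step R-path is closed by a direct edge.
Euclidean: yes — any two successors of a common world are R-related.
Only reflexive fails.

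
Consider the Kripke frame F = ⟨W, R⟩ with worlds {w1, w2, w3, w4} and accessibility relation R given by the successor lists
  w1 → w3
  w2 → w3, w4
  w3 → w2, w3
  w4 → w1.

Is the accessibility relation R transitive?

No

Transitive: no — w1 R w3 and w3 R w2, but not w1 R w2.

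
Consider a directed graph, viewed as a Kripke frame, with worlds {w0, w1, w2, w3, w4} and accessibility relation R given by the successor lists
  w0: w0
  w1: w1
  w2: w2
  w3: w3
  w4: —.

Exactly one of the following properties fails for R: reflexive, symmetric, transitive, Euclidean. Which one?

reflexive

Reflexive: no — w4 is not related to itself.
Symmetric: yes — every pair in R has its reverse in R.
Transitive: yes — every two-step R-path is closed by a direct edge.
Euclidean: yes — any two successors of a common world are R-related.
Only reflexive fails.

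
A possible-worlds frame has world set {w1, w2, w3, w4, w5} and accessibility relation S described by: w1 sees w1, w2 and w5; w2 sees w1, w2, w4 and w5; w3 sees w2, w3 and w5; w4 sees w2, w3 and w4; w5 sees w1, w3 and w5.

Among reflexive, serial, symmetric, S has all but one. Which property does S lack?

Reflexive: yes — every world is S-related to itself.
Serial: yes — every world has a successor (e.g. w1 S w1).
Symmetric: no — w2 S w5 but not w5 S w2.
Only symmetric fails.

symmetric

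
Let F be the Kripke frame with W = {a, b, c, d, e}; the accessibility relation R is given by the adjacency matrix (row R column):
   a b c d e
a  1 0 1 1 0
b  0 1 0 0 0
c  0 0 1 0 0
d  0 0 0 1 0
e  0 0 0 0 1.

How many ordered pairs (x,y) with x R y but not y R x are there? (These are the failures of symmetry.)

Enumerating: (a,c), (a,d).

2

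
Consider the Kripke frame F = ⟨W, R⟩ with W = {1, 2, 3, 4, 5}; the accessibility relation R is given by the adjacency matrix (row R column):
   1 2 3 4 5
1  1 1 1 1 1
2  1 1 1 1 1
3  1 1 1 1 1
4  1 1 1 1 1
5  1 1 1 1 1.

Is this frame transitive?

Transitive: yes — every two-step R-path is closed by a direct edge.

Yes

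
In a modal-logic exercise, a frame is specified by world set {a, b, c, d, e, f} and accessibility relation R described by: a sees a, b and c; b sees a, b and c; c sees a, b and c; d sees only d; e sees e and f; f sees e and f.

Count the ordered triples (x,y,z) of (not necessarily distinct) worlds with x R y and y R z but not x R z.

0

R is transitive; there are no such tuples.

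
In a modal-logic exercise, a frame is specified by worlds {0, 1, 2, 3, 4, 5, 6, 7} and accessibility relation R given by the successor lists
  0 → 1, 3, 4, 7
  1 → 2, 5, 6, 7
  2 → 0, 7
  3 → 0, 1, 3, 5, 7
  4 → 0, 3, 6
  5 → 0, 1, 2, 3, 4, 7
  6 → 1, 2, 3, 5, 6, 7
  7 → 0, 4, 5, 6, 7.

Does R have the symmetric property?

Symmetric: no — 0 R 1 but not 1 R 0.

No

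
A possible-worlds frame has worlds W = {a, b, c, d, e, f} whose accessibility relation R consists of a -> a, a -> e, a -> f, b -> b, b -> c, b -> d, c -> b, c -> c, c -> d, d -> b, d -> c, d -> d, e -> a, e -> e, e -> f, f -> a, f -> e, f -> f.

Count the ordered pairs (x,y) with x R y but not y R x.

0

R is symmetric; there are no such tuples.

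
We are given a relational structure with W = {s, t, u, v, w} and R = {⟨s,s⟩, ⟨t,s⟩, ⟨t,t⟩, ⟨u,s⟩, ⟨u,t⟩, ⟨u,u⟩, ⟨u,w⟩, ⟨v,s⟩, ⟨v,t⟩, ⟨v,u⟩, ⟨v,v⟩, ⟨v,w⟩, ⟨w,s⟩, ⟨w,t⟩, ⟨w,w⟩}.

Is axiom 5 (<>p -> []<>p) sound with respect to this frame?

No

By correspondence theory, 5 is valid on a frame iff R is Euclidean.
Euclidean: no — u R s and u R t, but not s R t.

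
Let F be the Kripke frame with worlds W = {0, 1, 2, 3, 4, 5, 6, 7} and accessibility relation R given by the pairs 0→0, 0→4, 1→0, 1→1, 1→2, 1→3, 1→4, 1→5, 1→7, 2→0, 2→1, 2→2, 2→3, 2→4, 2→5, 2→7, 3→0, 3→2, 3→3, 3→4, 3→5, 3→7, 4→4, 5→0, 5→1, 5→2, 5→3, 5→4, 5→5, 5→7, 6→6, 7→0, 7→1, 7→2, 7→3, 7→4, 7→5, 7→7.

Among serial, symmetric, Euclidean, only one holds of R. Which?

serial

Serial: yes — every world has a successor (e.g. 0 R 0).
Symmetric: no — 0 R 4 but not 4 R 0.
Euclidean: no — 1 R 0 and 1 R 2, but not 0 R 2.
Only serial holds.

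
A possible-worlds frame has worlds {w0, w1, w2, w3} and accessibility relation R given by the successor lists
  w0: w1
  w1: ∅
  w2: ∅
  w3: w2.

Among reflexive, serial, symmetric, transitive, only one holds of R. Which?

Reflexive: no — w0 is not related to itself.
Serial: no — w1 has no R-successor.
Symmetric: no — w0 R w1 but not w1 R w0.
Transitive: yes — every two-step R-path is closed by a direct edge.
Only transitive holds.

transitive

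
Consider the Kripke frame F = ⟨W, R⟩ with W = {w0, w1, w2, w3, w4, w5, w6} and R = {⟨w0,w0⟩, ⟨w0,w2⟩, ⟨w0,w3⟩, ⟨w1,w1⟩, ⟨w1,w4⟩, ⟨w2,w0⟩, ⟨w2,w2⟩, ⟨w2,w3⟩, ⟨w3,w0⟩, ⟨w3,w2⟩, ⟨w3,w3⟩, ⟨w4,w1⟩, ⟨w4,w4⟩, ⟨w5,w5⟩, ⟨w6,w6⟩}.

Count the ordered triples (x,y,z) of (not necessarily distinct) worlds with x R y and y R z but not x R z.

R is transitive; there are no such tuples.

0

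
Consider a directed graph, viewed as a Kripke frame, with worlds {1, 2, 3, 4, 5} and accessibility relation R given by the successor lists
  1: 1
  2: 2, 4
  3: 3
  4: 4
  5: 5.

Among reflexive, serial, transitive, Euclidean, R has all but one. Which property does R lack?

Reflexive: yes — every world is R-related to itself.
Serial: yes — every world has a successor (e.g. 1 R 1).
Transitive: yes — every two-step R-path is closed by a direct edge.
Euclidean: no — 2 R 4 and 2 R 2, but not 4 R 2.
Only Euclidean fails.

Euclidean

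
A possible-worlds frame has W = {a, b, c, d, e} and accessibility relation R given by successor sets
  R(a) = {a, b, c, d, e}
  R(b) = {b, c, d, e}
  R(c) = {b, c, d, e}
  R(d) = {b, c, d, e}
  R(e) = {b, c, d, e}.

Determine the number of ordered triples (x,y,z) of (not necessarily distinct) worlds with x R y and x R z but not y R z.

4

Enumerating: (a,b,a), (a,c,a), (a,d,a), (a,e,a).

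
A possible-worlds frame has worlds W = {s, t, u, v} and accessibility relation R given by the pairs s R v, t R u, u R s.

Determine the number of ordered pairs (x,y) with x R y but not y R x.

Enumerating: (s,v), (t,u), (u,s).

3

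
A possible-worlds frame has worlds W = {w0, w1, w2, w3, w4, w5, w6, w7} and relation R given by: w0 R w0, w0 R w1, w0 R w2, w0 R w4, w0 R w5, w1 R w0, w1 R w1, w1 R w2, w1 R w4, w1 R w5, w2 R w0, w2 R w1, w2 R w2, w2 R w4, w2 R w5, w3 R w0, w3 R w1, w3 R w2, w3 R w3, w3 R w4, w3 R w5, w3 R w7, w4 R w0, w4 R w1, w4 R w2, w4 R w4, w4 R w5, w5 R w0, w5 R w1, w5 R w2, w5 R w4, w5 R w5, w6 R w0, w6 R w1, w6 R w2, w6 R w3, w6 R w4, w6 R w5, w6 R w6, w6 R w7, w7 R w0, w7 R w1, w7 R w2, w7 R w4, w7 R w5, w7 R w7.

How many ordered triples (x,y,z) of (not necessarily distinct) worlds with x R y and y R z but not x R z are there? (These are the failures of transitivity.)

0

R is transitive; there are no such tuples.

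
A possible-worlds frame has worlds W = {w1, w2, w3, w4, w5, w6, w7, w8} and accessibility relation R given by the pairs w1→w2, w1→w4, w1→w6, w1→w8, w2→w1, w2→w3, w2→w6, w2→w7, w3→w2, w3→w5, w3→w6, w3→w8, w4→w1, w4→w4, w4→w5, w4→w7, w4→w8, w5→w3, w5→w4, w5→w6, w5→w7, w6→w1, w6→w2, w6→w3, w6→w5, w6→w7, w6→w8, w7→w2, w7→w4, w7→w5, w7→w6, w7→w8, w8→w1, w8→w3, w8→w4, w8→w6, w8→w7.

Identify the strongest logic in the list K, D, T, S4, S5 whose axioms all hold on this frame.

Serial (axiom D): yes — every world has a successor (e.g. w1 R w2).
Reflexive (axiom T): no — w1 is not related to itself.
Transitive (axiom 4): no — w1 R w2 and w2 R w3, but not w1 R w3.
Euclidean (axiom 5): no — w1 R w2 and w1 R w4, but not w2 R w4.
So F validates K, D; T would additionally require R to be reflexive. The strongest is D.

D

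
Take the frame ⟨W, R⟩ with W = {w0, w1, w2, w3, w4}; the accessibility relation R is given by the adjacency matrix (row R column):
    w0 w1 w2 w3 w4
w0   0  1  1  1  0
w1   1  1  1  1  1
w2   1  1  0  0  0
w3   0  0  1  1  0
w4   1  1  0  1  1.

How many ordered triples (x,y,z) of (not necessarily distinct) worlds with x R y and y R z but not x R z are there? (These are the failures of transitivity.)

13

Enumerating: (w0,w1,w0), (w0,w1,w4), (w0,w2,w0), (w2,w0,w2), (w2,w0,w3), (w2,w1,w2), (w2,w1,w3), (w2,w1,w4), (w3,w2,w0), (w3,w2,w1), (w4,w0,w2), (w4,w1,w2), (w4,w3,w2).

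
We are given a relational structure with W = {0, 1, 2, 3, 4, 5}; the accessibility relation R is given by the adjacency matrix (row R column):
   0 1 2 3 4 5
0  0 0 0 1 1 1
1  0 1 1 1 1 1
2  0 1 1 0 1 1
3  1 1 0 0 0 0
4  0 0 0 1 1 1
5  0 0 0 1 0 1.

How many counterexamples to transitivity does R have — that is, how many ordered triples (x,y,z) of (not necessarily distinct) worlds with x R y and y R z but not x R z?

17

Enumerating: (0,3,0), (0,3,1), (1,3,0), (2,1,3), (2,4,3), (2,5,3), (3,0,3), (3,0,4), (3,0,5), (3,1,2), (3,1,3), (3,1,4), (3,1,5), (4,3,0), (4,3,1), (5,3,0), (5,3,1).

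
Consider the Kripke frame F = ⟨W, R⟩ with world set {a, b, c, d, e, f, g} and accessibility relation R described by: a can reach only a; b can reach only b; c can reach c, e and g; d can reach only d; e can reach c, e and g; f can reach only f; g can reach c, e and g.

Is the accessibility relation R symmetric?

Yes

Symmetric: yes — every pair in R has its reverse in R.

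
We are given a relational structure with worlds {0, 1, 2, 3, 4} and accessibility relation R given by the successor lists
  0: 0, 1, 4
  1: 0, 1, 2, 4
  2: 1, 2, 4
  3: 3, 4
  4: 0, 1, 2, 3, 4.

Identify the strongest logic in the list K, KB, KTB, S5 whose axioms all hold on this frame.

KTB

Symmetric (axiom B): yes — every pair in R has its reverse in R.
Reflexive (axiom T): yes — every world is R-related to itself.
Euclidean (axiom 5): no — 1 R 0 and 1 R 2, but not 0 R 2.
So F validates K, KB, KTB; S5 would additionally require R to be Euclidean. The strongest is KTB.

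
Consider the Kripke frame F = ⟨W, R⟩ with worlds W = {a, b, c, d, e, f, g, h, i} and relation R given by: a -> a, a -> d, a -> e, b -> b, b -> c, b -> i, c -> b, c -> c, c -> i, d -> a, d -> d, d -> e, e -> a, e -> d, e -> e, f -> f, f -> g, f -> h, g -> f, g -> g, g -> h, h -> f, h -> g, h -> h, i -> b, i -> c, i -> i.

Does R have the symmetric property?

Yes

Symmetric: yes — every pair in R has its reverse in R.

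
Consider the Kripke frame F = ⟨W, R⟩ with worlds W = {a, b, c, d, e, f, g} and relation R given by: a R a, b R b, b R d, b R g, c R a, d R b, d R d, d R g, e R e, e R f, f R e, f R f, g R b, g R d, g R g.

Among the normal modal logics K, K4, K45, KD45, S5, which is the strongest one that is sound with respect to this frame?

KD45

Transitive (axiom 4): yes — every two-step R-path is closed by a direct edge.
Euclidean (axiom 5): yes — any two successors of a common world are R-related.
Serial (axiom D): yes — every world has a successor (e.g. a R a).
Reflexive (axiom T): no — c is not related to itself.
So F validates K, K4, K45, KD45; S5 would additionally require R to be reflexive. The strongest is KD45.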